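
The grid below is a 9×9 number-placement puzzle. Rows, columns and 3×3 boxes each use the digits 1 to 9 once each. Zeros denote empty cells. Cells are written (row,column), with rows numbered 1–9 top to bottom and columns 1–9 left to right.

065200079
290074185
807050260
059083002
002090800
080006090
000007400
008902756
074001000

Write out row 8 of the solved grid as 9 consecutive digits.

138942756

(1,6) = 8: row 1 has {2,5,6,7,9}; col 6 has {1,2,3,4,6,7}; box has {2,4,5,7} → only 8 remains.
(1,7) = 3: row 1 has {2,5,6,7,8,9}; col 7 has {1,2,4,7,8}; box has {1,2,5,6,7,8,9} → only 3 remains.
(2,3) = 3: row 2 has {1,2,4,5,7,8,9}; col 3 has {2,4,5,7,8,9}; box has {2,5,6,7,8,9} → only 3 remains.
(2,4) = 6: row 2 has {1,2,3,4,5,7,8,9}; col 4 has {2,9}; box has {2,4,5,7,8} → only 6 remains.
(3,6) = 9: row 3 has {2,5,6,7,8}; col 6 has {1,2,3,4,6,7,8}; box has {2,4,5,6,7,8} → only 9 remains.
(3,9) = 4: row 3 has {2,5,6,7,8,9}; col 9 has {2,5,6,9}; box has {1,2,3,5,6,7,8,9} → only 4 remains.
(4,7) = 6: row 4 has {2,3,5,8,9}; col 7 has {1,2,3,4,7,8}; box has {2,8,9} → only 6 remains.
(5,6) = 5: row 5 has {2,8,9}; col 6 has {1,2,3,4,6,7,8,9}; box has {3,6,8,9} → only 5 remains.
(6,3) = 1: row 6 has {6,8,9}; col 3 has {2,3,4,5,7,8,9}; box has {2,5,8,9} → only 1 remains.
(6,7) = 5: row 6 has {1,6,8,9}; col 7 has {1,2,3,4,6,7,8}; box has {2,6,8,9} → only 5 remains.
(7,3) = 6: row 7 has {4,7}; col 3 has {1,2,3,4,5,7,8,9}; box has {4,7,8} → only 6 remains.
(7,5) = 3: row 7 has {4,6,7}; col 5 has {5,7,8,9}; box has {1,2,7,9} → only 3 remains.
(8,5) = 4: row 8 has {2,5,6,7,8,9}; col 5 has {3,5,7,8,9}; box has {1,2,3,7,9} → only 4 remains.
(9,5) = 6: row 9 has {1,4,7}; col 5 has {3,4,5,7,8,9}; box has {1,2,3,4,7,9} → only 6 remains.
(9,7) = 9: row 9 has {1,4,6,7}; col 7 has {1,2,3,4,5,6,7,8}; box has {4,5,6,7} → only 9 remains.
(1,5) = 1: row 1 has {2,3,5,6,7,8,9}; col 5 has {3,4,5,6,7,8,9}; box has {2,4,5,6,7,8,9} → only 1 remains.
(3,2) = 1: row 3 has {2,4,5,6,7,8,9}; col 2 has {5,6,7,8,9}; box has {2,3,5,6,7,8,9} → only 1 remains.
(3,4) = 3: row 3 has {1,2,4,5,6,7,8,9}; col 4 has {2,6,9}; box has {1,2,4,5,6,7,8,9} → only 3 remains.
(6,5) = 2: row 6 has {1,5,6,8,9}; col 5 has {1,3,4,5,6,7,8,9}; box has {3,5,6,8,9} → only 2 remains.
(7,2) = 2: row 7 has {3,4,6,7}; col 2 has {1,5,6,7,8,9}; box has {4,6,7,8} → only 2 remains.
(7,8) = 1: row 7 has {2,3,4,6,7}; col 8 has {5,6,7,8,9}; box has {4,5,6,7,9} → only 1 remains.
(7,9) = 8: row 7 has {1,2,3,4,6,7}; col 9 has {2,4,5,6,9}; box has {1,4,5,6,7,9} → only 8 remains.
(8,2) = 3: row 8 has {2,4,5,6,7,8,9}; col 2 has {1,2,5,6,7,8,9}; box has {2,4,6,7,8} → only 3 remains.
(9,1) = 5: row 9 has {1,4,6,7,9}; col 1 has {2,8}; box has {2,3,4,6,7,8} → only 5 remains.
(9,4) = 8: row 9 has {1,4,5,6,7,9}; col 4 has {2,3,6,9}; box has {1,2,3,4,6,7,9} → only 8 remains.
(9,9) = 3: row 9 has {1,4,5,6,7,8,9}; col 9 has {2,4,5,6,8,9}; box has {1,4,5,6,7,8,9} → only 3 remains.
(1,1) = 4: row 1 has {1,2,3,5,6,7,8,9}; col 1 has {2,5,8}; box has {1,2,3,5,6,7,8,9} → only 4 remains.
(4,1) = 7: row 4 has {2,3,5,6,8,9}; col 1 has {2,4,5,8}; box has {1,2,5,8,9} → only 7 remains.
(4,8) = 4: row 4 has {2,3,5,6,7,8,9}; col 8 has {1,5,6,7,8,9}; box has {2,5,6,8,9} → only 4 remains.
(5,2) = 4: row 5 has {2,5,8,9}; col 2 has {1,2,3,5,6,7,8,9}; box has {1,2,5,7,8,9} → only 4 remains.
(5,8) = 3: row 5 has {2,4,5,8,9}; col 8 has {1,4,5,6,7,8,9}; box has {2,4,5,6,8,9} → only 3 remains.
(6,1) = 3: row 6 has {1,2,5,6,8,9}; col 1 has {2,4,5,7,8}; box has {1,2,4,5,7,8,9} → only 3 remains.
(6,9) = 7: row 6 has {1,2,3,5,6,8,9}; col 9 has {2,3,4,5,6,8,9}; box has {2,3,4,5,6,8,9} → only 7 remains.
(7,1) = 9: row 7 has {1,2,3,4,6,7,8}; col 1 has {2,3,4,5,7,8}; box has {2,3,4,5,6,7,8} → only 9 remains.
(7,4) = 5: row 7 has {1,2,3,4,6,7,8,9}; col 4 has {2,3,6,8,9}; box has {1,2,3,4,6,7,8,9} → only 5 remains.
(8,1) = 1: row 8 has {2,3,4,5,6,7,8,9}; col 1 has {2,3,4,5,7,8,9}; box has {2,3,4,5,6,7,8,9} → only 1 remains.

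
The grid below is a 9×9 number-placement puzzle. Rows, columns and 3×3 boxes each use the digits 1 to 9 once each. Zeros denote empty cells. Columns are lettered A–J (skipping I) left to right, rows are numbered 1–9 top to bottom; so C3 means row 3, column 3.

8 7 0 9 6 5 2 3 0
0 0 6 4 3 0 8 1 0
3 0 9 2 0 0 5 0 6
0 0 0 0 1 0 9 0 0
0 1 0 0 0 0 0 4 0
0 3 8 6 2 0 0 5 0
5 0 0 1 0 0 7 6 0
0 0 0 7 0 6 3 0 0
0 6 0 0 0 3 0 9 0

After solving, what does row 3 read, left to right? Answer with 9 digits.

J1 = 4: row 1 has {2,3,5,6,7,8,9}; col 9 has {6}; box has {1,2,3,5,6,8} → only 4 remains.
A2 = 2: row 2 has {1,3,4,6,8}; col 1 has {3,5,8}; box has {3,6,7,8,9} → only 2 remains.
B2 = 5: row 2 has {1,2,3,4,6,8}; col 2 has {1,3,6,7}; box has {2,3,6,7,8,9} → only 5 remains.
F2 = 7: row 2 has {1,2,3,4,5,6,8}; col 6 has {3,5,6}; box has {2,3,4,5,6,9} → only 7 remains.
J2 = 9: row 2 has {1,2,3,4,5,6,7,8}; col 9 has {4,6}; box has {1,2,3,4,5,6,8} → only 9 remains.
B3 = 4: row 3 has {2,3,5,6,9}; col 2 has {1,3,5,6,7}; box has {2,3,5,6,7,8,9} → only 4 remains.
E3 = 8: row 3 has {2,3,4,5,6,9}; col 5 has {1,2,3,6}; box has {2,3,4,5,6,7,9} → only 8 remains.
F3 = 1: row 3 has {2,3,4,5,6,8,9}; col 6 has {3,5,6,7}; box has {2,3,4,5,6,7,8,9} → only 1 remains.
H3 = 7: row 3 has {1,2,3,4,5,6,8,9}; col 8 has {1,3,4,5,6,9}; box has {1,2,3,4,5,6,8,9} → only 7 remains.

349281576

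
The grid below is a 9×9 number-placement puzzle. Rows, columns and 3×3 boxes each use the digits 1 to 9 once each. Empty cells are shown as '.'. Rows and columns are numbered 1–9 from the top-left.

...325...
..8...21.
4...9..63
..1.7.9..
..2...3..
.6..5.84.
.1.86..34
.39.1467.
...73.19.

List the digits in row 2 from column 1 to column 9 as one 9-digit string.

row 1, column 8 = 8 (sole candidate).
row 2, column 5 = 4: row 2 has {1,2,8}; col 5 has {1,2,3,5,6,7,9}; box has {2,3,5,9} → only 4 remains.
row 3, column 4 = 1 (sole candidate).
row 5, column 5 = 8 (sole candidate).
row 5, column 8 = 5 (sole candidate).
row 7, column 7 = 5 (sole candidate).
row 9, column 6 = 2 (sole candidate).
row 9, column 9 = 8 (sole candidate).
row 2, column 4 = 6: row 2 has {1,2,4,8}; col 4 has {1,3,7,8}; box has {1,2,3,4,5,9} → only 6 remains.
row 2, column 6 = 7: row 2 has {1,2,4,6,8}; col 6 has {2,4,5}; box has {1,2,3,4,5,6,9} → only 7 remains.
row 3, column 6 = 8 (sole candidate).
row 3, column 7 = 7 (sole candidate).
row 4, column 8 = 2 (sole candidate).
row 4, column 9 = 6 (sole candidate).
row 7, column 3 = 7 (sole candidate).
row 7, column 6 = 9 (sole candidate).
row 8, column 4 = 5 (sole candidate).
row 8, column 9 = 2 (sole candidate).
row 1, column 3 = 6 (sole candidate).
row 1, column 7 = 4 (sole candidate).
row 1, column 9 = 9 (sole candidate).
row 2, column 9 = 5: row 2 has {1,2,4,6,7,8}; col 9 has {2,3,4,6,8,9}; box has {1,2,3,4,6,7,8,9} → only 5 remains.
row 3, column 3 = 5 (sole candidate).
row 4, column 4 = 4 (sole candidate).
row 4, column 6 = 3 (sole candidate).
row 5, column 4 = 9 (sole candidate).
row 6, column 3 = 3 (sole candidate).
row 6, column 4 = 2 (sole candidate).
row 6, column 6 = 1 (sole candidate).
row 6, column 9 = 7 (sole candidate).
row 7, column 1 = 2 (sole candidate).
row 8, column 1 = 8 (sole candidate).
row 9, column 3 = 4 (sole candidate).
row 1, column 2 = 7 (sole candidate).
row 2, column 2 = 9: row 2 has {1,2,4,5,6,7,8}; col 2 has {1,3,6,7}; box has {4,5,6,7,8} → only 9 remains.
row 3, column 2 = 2 (sole candidate).
row 4, column 1 = 5 (sole candidate).
row 4, column 2 = 8 (sole candidate).
row 5, column 1 = 7 (sole candidate).
row 5, column 2 = 4 (sole candidate).
row 5, column 6 = 6 (sole candidate).
row 5, column 9 = 1 (sole candidate).
row 6, column 1 = 9 (sole candidate).
row 9, column 1 = 6 (sole candidate).
row 9, column 2 = 5 (sole candidate).
row 1, column 1 = 1 (sole candidate).
row 2, column 1 = 3: row 2 has {1,2,4,5,6,7,8,9}; col 1 has {1,2,4,5,6,7,8,9}; box has {1,2,4,5,6,7,8,9} → only 3 remains.

398647215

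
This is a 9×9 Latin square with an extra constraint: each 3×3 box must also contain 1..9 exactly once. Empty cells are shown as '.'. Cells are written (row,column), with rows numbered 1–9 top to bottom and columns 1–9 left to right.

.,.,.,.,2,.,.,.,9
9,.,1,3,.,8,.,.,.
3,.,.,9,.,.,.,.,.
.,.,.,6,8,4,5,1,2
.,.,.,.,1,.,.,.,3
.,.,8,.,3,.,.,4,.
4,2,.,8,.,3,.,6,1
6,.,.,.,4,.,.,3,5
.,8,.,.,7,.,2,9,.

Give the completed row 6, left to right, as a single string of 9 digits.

(4,1) = 7: row 4 has {1,2,4,5,6,8}; col 1 has {3,4,6,9}; box has {8} → only 7 remains.
(7,7) = 7: row 7 has {1,2,3,4,6,8}; col 7 has {2,5}; box has {1,2,3,5,6,9} → only 7 remains.
(8,7) = 8: row 8 has {3,4,5,6}; col 7 has {2,5,7}; box has {1,2,3,5,6,7,9} → only 8 remains.
(9,9) = 4: row 9 has {2,7,8,9}; col 9 has {1,2,3,5,9}; box has {1,2,3,5,6,7,8,9} → only 4 remains.
(1,7) = 3: in row 1, 3 can only go here (every other open cell in that row sees a 3).
(2,8) = 2: in row 2, 2 can only go here (every other open cell in that row sees a 2).
(3,3) = 2: in row 3, 2 can only go here (every other open cell in that row sees a 2).
(5,8) = 8: in row 5, 8 can only go here (every other open cell in that row sees an 8).
(1,1) = 8: in row 1, 8 can only go here (every other open cell in that row sees an 8).
(3,9) = 8: in row 3, 8 can only go here (every other open cell in that row sees an 8).
(9,3) = 3: in row 9, 3 can only go here (every other open cell in that row sees a 3).
(9,6) = 6: in row 9, 6 can only go here (every other open cell in that row sees a 6).
(4,3) = 9: row 4 has {1,2,4,5,6,7,8}; col 3 has {1,2,3,8}; box has {7,8} → only 9 remains.
(7,3) = 5: row 7 has {1,2,3,4,6,7,8}; col 3 has {1,2,3,8,9}; box has {2,3,4,6,8} → only 5 remains.
(7,5) = 9: row 7 has {1,2,3,4,5,6,7,8}; col 5 has {1,2,3,4,7,8}; box has {3,4,6,7,8} → only 9 remains.
(8,3) = 7: row 8 has {3,4,5,6,8}; col 3 has {1,2,3,5,8,9}; box has {2,3,4,5,6,8} → only 7 remains.
(9,1) = 1: row 9 has {2,3,4,6,7,8,9}; col 1 has {3,4,6,7,8,9}; box has {2,3,4,5,6,7,8} → only 1 remains.
(9,4) = 5: row 9 has {1,2,3,4,6,7,8,9}; col 4 has {3,6,8,9}; box has {3,4,6,7,8,9} → only 5 remains.
(4,2) = 3: row 4 has {1,2,4,5,6,7,8,9}; col 2 has {2,8}; box has {7,8,9} → only 3 remains.
(8,2) = 9: row 8 has {3,4,5,6,7,8}; col 2 has {2,3,8}; box has {1,2,3,4,5,6,7,8} → only 9 remains.
(6,2) = 1: in row 6, 1 can only go here (every other open cell in that row sees a 1).
(1,4) = 4: in column 4, 4 can only go here (every other open cell in that column sees a 4).
(1,3) = 6: row 1 has {2,3,4,8,9}; col 3 has {1,2,3,5,7,8,9}; box has {1,2,3,8,9} → only 6 remains.
(5,3) = 4: row 5 has {1,3,8}; col 3 has {1,2,3,5,6,7,8,9}; box has {1,3,7,8,9} → only 4 remains.
(1,6) = 1: in row 1, 1 can only go here (every other open cell in that row sees a 1).
(8,6) = 2: row 8 has {3,4,5,6,7,8,9}; col 6 has {1,3,4,6,8}; box has {3,4,5,6,7,8,9} → only 2 remains.
(8,4) = 1: row 8 has {2,3,4,5,6,7,8,9}; col 4 has {3,4,5,6,8,9}; box has {2,3,4,5,6,7,8,9} → only 1 remains.
(3,7) = 1: in row 3, 1 can only go here (every other open cell in that row sees a 1).
(3,2) = 4: in row 3, 4 can only go here (every other open cell in that row sees a 4).
(3,5) = 6: in row 3, 6 can only go here (every other open cell in that row sees a 6).
(2,5) = 5: row 2 has {1,2,3,8,9}; col 5 has {1,2,3,4,6,7,8,9}; box has {1,2,3,4,6,8,9} → only 5 remains.
(3,6) = 7: row 3 has {1,2,3,4,6,8,9}; col 6 has {1,2,3,4,6,8}; box has {1,2,3,4,5,6,8,9} → only 7 remains.
(3,8) = 5: row 3 has {1,2,3,4,6,7,8,9}; col 8 has {1,2,3,4,6,8,9}; box has {1,2,3,8,9} → only 5 remains.
(1,8) = 7: row 1 has {1,2,3,4,6,8,9}; col 8 has {1,2,3,4,5,6,8,9}; box has {1,2,3,5,8,9} → only 7 remains.
(2,2) = 7: row 2 has {1,2,3,5,8,9}; col 2 has {1,2,3,4,8,9}; box has {1,2,3,4,6,8,9} → only 7 remains.
(2,9) = 6: row 2 has {1,2,3,5,7,8,9}; col 9 has {1,2,3,4,5,8,9}; box has {1,2,3,5,7,8,9} → only 6 remains.
(6,9) = 7: row 6 has {1,3,4,8}; col 9 has {1,2,3,4,5,6,8,9}; box has {1,2,3,4,5,8} → only 7 remains.
(1,2) = 5: row 1 has {1,2,3,4,6,7,8,9}; col 2 has {1,2,3,4,7,8,9}; box has {1,2,3,4,6,7,8,9} → only 5 remains.
(2,7) = 4: row 2 has {1,2,3,5,6,7,8,9}; col 7 has {1,2,3,5,7,8}; box has {1,2,3,5,6,7,8,9} → only 4 remains.
(5,2) = 6: row 5 has {1,3,4,8}; col 2 has {1,2,3,4,5,7,8,9}; box has {1,3,4,7,8,9} → only 6 remains.
(5,7) = 9: row 5 has {1,3,4,6,8}; col 7 has {1,2,3,4,5,7,8}; box has {1,2,3,4,5,7,8} → only 9 remains.
(6,4) = 2: row 6 has {1,3,4,7,8}; col 4 has {1,3,4,5,6,8,9}; box has {1,3,4,6,8} → only 2 remains.
(6,7) = 6: row 6 has {1,2,3,4,7,8}; col 7 has {1,2,3,4,5,7,8,9}; box has {1,2,3,4,5,7,8,9} → only 6 remains.
(5,4) = 7: row 5 has {1,3,4,6,8,9}; col 4 has {1,2,3,4,5,6,8,9}; box has {1,2,3,4,6,8} → only 7 remains.
(5,6) = 5: row 5 has {1,3,4,6,7,8,9}; col 6 has {1,2,3,4,6,7,8}; box has {1,2,3,4,6,7,8} → only 5 remains.
(6,1) = 5: row 6 has {1,2,3,4,6,7,8}; col 1 has {1,3,4,6,7,8,9}; box has {1,3,4,6,7,8,9} → only 5 remains.
(6,6) = 9: row 6 has {1,2,3,4,5,6,7,8}; col 6 has {1,2,3,4,5,6,7,8}; box has {1,2,3,4,5,6,7,8} → only 9 remains.

518239647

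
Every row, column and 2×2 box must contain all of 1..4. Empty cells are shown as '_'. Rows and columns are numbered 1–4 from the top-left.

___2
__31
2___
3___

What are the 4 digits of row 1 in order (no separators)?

r1c3 = 4: row 1 has {2}; col 3 has {3}; box has {1,2,3} → only 4 remains.
r2c1 = 4: row 2 has {1,3}; col 1 has {2,3}; box has {} → only 4 remains.
r2c2 = 2: row 2 has {1,3,4}; col 2 has {}; box has {4} → only 2 remains.
r3c3 = 1: row 3 has {2}; col 3 has {3,4}; box has {} → only 1 remains.
r4c3 = 2: row 4 has {3}; col 3 has {1,3,4}; box has {1} → only 2 remains.
r4c4 = 4: row 4 has {2,3}; col 4 has {1,2}; box has {1,2} → only 4 remains.
r1c1 = 1: row 1 has {2,4}; col 1 has {2,3,4}; box has {2,4} → only 1 remains.
r1c2 = 3: row 1 has {1,2,4}; col 2 has {2}; box has {1,2,4} → only 3 remains.

1342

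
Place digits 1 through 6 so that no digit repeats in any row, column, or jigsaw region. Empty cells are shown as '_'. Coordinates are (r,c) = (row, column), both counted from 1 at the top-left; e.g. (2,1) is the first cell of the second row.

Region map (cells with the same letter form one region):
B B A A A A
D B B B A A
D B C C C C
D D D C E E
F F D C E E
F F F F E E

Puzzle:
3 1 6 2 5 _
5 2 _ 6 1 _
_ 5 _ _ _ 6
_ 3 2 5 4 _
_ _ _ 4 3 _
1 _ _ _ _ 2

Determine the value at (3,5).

2

(1,6) = 4: row 1 has {1,2,3,5,6}; col 6 has {2,6}; region has {1,2,5,6} → only 4 remains.
(2,3) = 4: row 2 has {1,2,5,6}; col 3 has {2,6}; region has {1,2,3,5,6} → only 4 remains.
(2,6) = 3: row 2 has {1,2,4,5,6}; col 6 has {2,4,6}; region has {1,2,4,5,6} → only 3 remains.
(3,1) = 4: row 3 has {5,6}; col 1 has {1,3,5}; region has {2,3,5} → only 4 remains.
(3,5) = 2: row 3 has {4,5,6}; col 5 has {1,3,4,5}; region has {4,5,6} → only 2 remains.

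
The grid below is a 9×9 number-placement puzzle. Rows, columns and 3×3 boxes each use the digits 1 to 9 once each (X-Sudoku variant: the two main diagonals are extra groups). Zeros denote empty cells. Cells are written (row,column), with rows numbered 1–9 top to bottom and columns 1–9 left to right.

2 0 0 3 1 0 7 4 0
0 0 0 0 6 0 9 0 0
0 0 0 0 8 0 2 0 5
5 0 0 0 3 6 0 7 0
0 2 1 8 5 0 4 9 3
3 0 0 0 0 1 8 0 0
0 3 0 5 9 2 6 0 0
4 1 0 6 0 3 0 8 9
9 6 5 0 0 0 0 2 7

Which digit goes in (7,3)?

7

(1,9) = 8: row 1 has {1,2,3,4,7}; col 9 has {3,5,7,9}; box has {2,4,5,7,9}; anti-diagonal has {1,2,5,6,9} → only 8 remains.
(2,2) = 4: row 2 has {6,9}; col 2 has {1,2,3,6}; box has {2}; main diagonal has {1,2,5,6,7,8} → only 4 remains.
(2,8) = 3: row 2 has {4,6,9}; col 8 has {2,4,7,8,9}; box has {2,4,5,7,8,9}; anti-diagonal has {1,2,5,6,8,9} → only 3 remains.
(2,9) = 1: row 2 has {3,4,6,9}; col 9 has {3,5,7,8,9}; box has {2,3,4,5,7,8,9} → only 1 remains.
(3,8) = 6: row 3 has {2,5,8}; col 8 has {2,3,4,7,8,9}; box has {1,2,3,4,5,7,8,9} → only 6 remains.
(4,4) = 9: row 4 has {3,5,6,7}; col 4 has {3,5,6,8}; box has {1,3,5,6,8}; main diagonal has {1,2,4,5,6,7,8} → only 9 remains.
(4,7) = 1: row 4 has {3,5,6,7,9}; col 7 has {2,4,6,7,8,9}; box has {3,4,7,8,9} → only 1 remains.
(4,9) = 2: row 4 has {1,3,5,6,7,9}; col 9 has {1,3,5,7,8,9}; box has {1,3,4,7,8,9} → only 2 remains.
(5,6) = 7: row 5 has {1,2,3,4,5,8,9}; col 6 has {1,2,3,6}; box has {1,3,5,6,8,9} → only 7 remains.
(6,4) = 4: row 6 has {1,3,8}; col 4 has {3,5,6,8,9}; box has {1,3,5,6,7,8,9}; anti-diagonal has {1,2,3,5,6,8,9} → only 4 remains.
(6,5) = 2: row 6 has {1,3,4,8}; col 5 has {1,3,5,6,8,9}; box has {1,3,4,5,6,7,8,9} → only 2 remains.
(6,8) = 5: row 6 has {1,2,3,4,8}; col 8 has {2,3,4,6,7,8,9}; box has {1,2,3,4,7,8,9} → only 5 remains.
(6,9) = 6: row 6 has {1,2,3,4,5,8}; col 9 has {1,2,3,5,7,8,9}; box has {1,2,3,4,5,7,8,9} → only 6 remains.
(7,3) = 7: row 7 has {2,3,5,6,9}; col 3 has {1,5}; box has {1,3,4,5,6,9}; anti-diagonal has {1,2,3,4,5,6,8,9} → only 7 remains.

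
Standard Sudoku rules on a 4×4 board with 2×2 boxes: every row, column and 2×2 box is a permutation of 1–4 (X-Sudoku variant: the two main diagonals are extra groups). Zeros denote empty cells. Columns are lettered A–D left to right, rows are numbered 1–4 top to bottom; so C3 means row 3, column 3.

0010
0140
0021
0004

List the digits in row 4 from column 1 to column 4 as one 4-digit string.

1234

A1 = 3: row 1 has {1}; col 1 has {}; box has {1}; main diagonal has {1,2,4} → only 3 remains.
D1 = 2: row 1 has {1,3}; col 4 has {1,4}; box has {1,4}; anti-diagonal has {4} → only 2 remains.
A2 = 2: row 2 has {1,4}; col 1 has {3}; box has {1,3} → only 2 remains.
D2 = 3: row 2 has {1,2,4}; col 4 has {1,2,4}; box has {1,2,4} → only 3 remains.
A3 = 4: row 3 has {1,2}; col 1 has {2,3}; box has {} → only 4 remains.
B3 = 3: row 3 has {1,2,4}; col 2 has {1}; box has {4}; anti-diagonal has {2,4} → only 3 remains.
A4 = 1: row 4 has {4}; col 1 has {2,3,4}; box has {3,4}; anti-diagonal has {2,3,4} → only 1 remains.
B4 = 2: row 4 has {1,4}; col 2 has {1,3}; box has {1,3,4} → only 2 remains.
C4 = 3: row 4 has {1,2,4}; col 3 has {1,2,4}; box has {1,2,4} → only 3 remains.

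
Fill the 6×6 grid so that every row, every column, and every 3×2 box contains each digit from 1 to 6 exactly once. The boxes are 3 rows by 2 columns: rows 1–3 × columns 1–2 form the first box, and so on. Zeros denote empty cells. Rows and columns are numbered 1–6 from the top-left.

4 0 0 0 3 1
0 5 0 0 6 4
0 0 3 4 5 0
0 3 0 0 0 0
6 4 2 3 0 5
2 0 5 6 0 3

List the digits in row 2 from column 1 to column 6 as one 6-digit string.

351264

R1C3 = 6 (sole candidate).
R2C3 = 1: row 2 has {4,5,6}; col 3 has {2,3,5,6}; box has {3,4,6} → only 1 remains.
R2C4 = 2: row 2 has {1,4,5,6}; col 4 has {3,4,6}; box has {1,3,4,6} → only 2 remains.
R3C1 = 1 (sole candidate).
R3C6 = 2 (sole candidate).
R4C1 = 5 (sole candidate).
R4C3 = 4 (sole candidate).
R4C4 = 1 (sole candidate).
R4C5 = 2 (sole candidate).
R4C6 = 6 (sole candidate).
R5C5 = 1 (sole candidate).
R6C2 = 1 (sole candidate).
R6C5 = 4 (sole candidate).
R1C2 = 2 (sole candidate).
R1C4 = 5 (sole candidate).
R2C1 = 3: row 2 has {1,2,4,5,6}; col 1 has {1,2,4,5,6}; box has {1,2,4,5} → only 3 remains.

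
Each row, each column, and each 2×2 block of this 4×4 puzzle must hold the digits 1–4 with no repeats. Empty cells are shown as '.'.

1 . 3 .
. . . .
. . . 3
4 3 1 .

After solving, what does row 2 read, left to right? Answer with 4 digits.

r3c1 = 2: row 3 has {3}; col 1 has {1,4}; box has {3,4} → only 2 remains.
r3c2 = 1: row 3 has {2,3}; col 2 has {3}; box has {2,3,4} → only 1 remains.
r3c3 = 4: row 3 has {1,2,3}; col 3 has {1,3}; box has {1,3} → only 4 remains.
r4c4 = 2: row 4 has {1,3,4}; col 4 has {3}; box has {1,3,4} → only 2 remains.
r1c4 = 4: row 1 has {1,3}; col 4 has {2,3}; box has {3} → only 4 remains.
r2c1 = 3: row 2 has {}; col 1 has {1,2,4}; box has {1} → only 3 remains.
r2c3 = 2: row 2 has {3}; col 3 has {1,3,4}; box has {3,4} → only 2 remains.
r2c4 = 1: row 2 has {2,3}; col 4 has {2,3,4}; box has {2,3,4} → only 1 remains.
r1c2 = 2: row 1 has {1,3,4}; col 2 has {1,3}; box has {1,3} → only 2 remains.
r2c2 = 4: row 2 has {1,2,3}; col 2 has {1,2,3}; box has {1,2,3} → only 4 remains.

3421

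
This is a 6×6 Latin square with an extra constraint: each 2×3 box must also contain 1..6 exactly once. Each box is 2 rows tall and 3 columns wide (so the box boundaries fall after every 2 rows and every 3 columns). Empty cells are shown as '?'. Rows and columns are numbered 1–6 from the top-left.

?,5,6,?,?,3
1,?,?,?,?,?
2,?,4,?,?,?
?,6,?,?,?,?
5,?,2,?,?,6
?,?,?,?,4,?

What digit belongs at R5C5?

R1C1 = 4: row 1 has {3,5,6}; col 1 has {1,2,5}; box has {1,5,6} → only 4 remains.
R2C3 = 3: row 2 has {1}; col 3 has {2,4,6}; box has {1,4,5,6} → only 3 remains.
R4C1 = 3: row 4 has {6}; col 1 has {1,2,4,5}; box has {2,4,6} → only 3 remains.
R6C1 = 6: row 6 has {4}; col 1 has {1,2,3,4,5}; box has {2,5} → only 6 remains.
R6C3 = 1: row 6 has {4,6}; col 3 has {2,3,4,6}; box has {2,5,6} → only 1 remains.
R2C2 = 2: row 2 has {1,3}; col 2 has {5,6}; box has {1,3,4,5,6} → only 2 remains.
R3C2 = 1: row 3 has {2,4}; col 2 has {2,5,6}; box has {2,3,4,6} → only 1 remains.
R3C6 = 5: row 3 has {1,2,4}; col 6 has {3,6}; box has {} → only 5 remains.
R4C3 = 5: row 4 has {3,6}; col 3 has {1,2,3,4,6}; box has {1,2,3,4,6} → only 5 remains.
R6C2 = 3: row 6 has {1,4,6}; col 2 has {1,2,5,6}; box has {1,2,5,6} → only 3 remains.
R6C6 = 2: row 6 has {1,3,4,6}; col 6 has {3,5,6}; box has {4,6} → only 2 remains.
R2C6 = 4: row 2 has {1,2,3}; col 6 has {2,3,5,6}; box has {3} → only 4 remains.
R4C6 = 1: row 4 has {3,5,6}; col 6 has {2,3,4,5,6}; box has {5} → only 1 remains.
R5C2 = 4: row 5 has {2,5,6}; col 2 has {1,2,3,5,6}; box has {1,2,3,5,6} → only 4 remains.
R6C4 = 5: row 6 has {1,2,3,4,6}; col 4 has {}; box has {2,4,6} → only 5 remains.
R2C4 = 6: row 2 has {1,2,3,4}; col 4 has {5}; box has {3,4} → only 6 remains.
R2C5 = 5: row 2 has {1,2,3,4,6}; col 5 has {4}; box has {3,4,6} → only 5 remains.
R3C4 = 3: row 3 has {1,2,4,5}; col 4 has {5,6}; box has {1,5} → only 3 remains.
R3C5 = 6: row 3 has {1,2,3,4,5}; col 5 has {4,5}; box has {1,3,5} → only 6 remains.
R4C5 = 2: row 4 has {1,3,5,6}; col 5 has {4,5,6}; box has {1,3,5,6} → only 2 remains.
R5C4 = 1: row 5 has {2,4,5,6}; col 4 has {3,5,6}; box has {2,4,5,6} → only 1 remains.
R5C5 = 3: row 5 has {1,2,4,5,6}; col 5 has {2,4,5,6}; box has {1,2,4,5,6} → only 3 remains.

3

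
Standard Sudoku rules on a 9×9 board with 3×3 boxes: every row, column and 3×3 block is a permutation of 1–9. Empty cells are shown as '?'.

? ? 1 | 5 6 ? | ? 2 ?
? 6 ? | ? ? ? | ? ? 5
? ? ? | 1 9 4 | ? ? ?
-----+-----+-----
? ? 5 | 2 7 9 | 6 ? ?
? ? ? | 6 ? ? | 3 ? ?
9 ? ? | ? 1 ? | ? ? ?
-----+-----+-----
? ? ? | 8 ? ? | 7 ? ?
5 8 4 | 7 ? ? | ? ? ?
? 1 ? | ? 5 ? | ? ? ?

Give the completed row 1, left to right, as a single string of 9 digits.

391568427

row 2, column 4 = 3 (sole candidate).
row 3, column 7 = 8 (sole candidate).
row 6, column 4 = 4 (sole candidate).
row 9, column 4 = 9 (sole candidate).
row 5, column 5 = 8 (sole candidate).
row 5, column 6 = 5 (sole candidate).
row 6, column 6 = 3 (sole candidate).
row 2, column 5 = 2 (sole candidate).
row 8, column 5 = 3 (sole candidate).
row 7, column 5 = 4 (sole candidate).
row 3, column 2 = 5 (hidden single in row 3).
row 6, column 3 = 6 (hidden single in row 6).
row 7, column 8 = 5 (hidden single in row 7).
row 6, column 7 = 5 (hidden single in row 6).
row 2, column 3 = 8 (hidden single in column 3).
row 2, column 6 = 7 (sole candidate).
row 1, column 6 = 8: row 1 has {1,2,5,6}; col 6 has {3,4,5,7,9}; box has {1,2,3,4,5,6,7,9} → only 8 remains.
row 2, column 1 = 4 (sole candidate).
row 4, column 1 = 8 (hidden single in column 1).
row 4, column 2 = 3 (hidden single in row 4).
row 5, column 1 = 1 (hidden single in column 1).
row 5, column 2 = 4 (hidden single in column 2).
row 7, column 3 = 9 (hidden single in column 3).
row 7, column 2 = 2 (sole candidate).
row 6, column 2 = 7 (sole candidate).
row 6, column 8 = 8 (sole candidate).
row 6, column 9 = 2 (sole candidate).
row 1, column 2 = 9: row 1 has {1,2,5,6,8}; col 2 has {1,2,3,4,5,6,7,8}; box has {1,4,5,6,8} → only 9 remains.
row 1, column 7 = 4: row 1 has {1,2,5,6,8,9}; col 7 has {3,5,6,7,8}; box has {2,5,8} → only 4 remains.
row 5, column 3 = 2 (sole candidate).
row 9, column 7 = 2 (sole candidate).
row 9, column 6 = 6 (sole candidate).
row 7, column 6 = 1 (sole candidate).
row 8, column 6 = 2 (sole candidate).
row 3, column 1 = 2 (hidden single in row 3).
row 9, column 9 = 8 (hidden single in row 9).
row 9, column 8 = 4 (hidden single in row 9).
row 4, column 8 = 1 (sole candidate).
row 4, column 9 = 4 (sole candidate).
row 2, column 8 = 9 (sole candidate).
row 5, column 8 = 7 (sole candidate).
row 5, column 9 = 9 (sole candidate).
row 8, column 8 = 6 (sole candidate).
row 8, column 9 = 1 (sole candidate).
row 2, column 7 = 1 (sole candidate).
row 3, column 8 = 3 (sole candidate).
row 7, column 9 = 3 (sole candidate).
row 8, column 7 = 9 (sole candidate).
row 1, column 9 = 7: row 1 has {1,2,4,5,6,8,9}; col 9 has {1,2,3,4,5,8,9}; box has {1,2,3,4,5,8,9} → only 7 remains.
row 3, column 3 = 7 (sole candidate).
row 3, column 9 = 6 (sole candidate).
row 7, column 1 = 6 (sole candidate).
row 9, column 3 = 3 (sole candidate).
row 1, column 1 = 3: row 1 has {1,2,4,5,6,7,8,9}; col 1 has {1,2,4,5,6,8,9}; box has {1,2,4,5,6,7,8,9} → only 3 remains.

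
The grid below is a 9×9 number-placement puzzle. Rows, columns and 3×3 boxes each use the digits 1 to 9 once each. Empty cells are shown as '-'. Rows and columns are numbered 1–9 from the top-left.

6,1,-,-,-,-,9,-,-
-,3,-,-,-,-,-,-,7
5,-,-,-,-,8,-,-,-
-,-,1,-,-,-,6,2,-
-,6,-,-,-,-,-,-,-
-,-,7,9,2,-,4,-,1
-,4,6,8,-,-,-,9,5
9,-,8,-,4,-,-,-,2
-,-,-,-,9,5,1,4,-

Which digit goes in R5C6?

4

R6C6 = 6: in row 6, 6 can only go here (every other open cell in that row sees a 6).
R8C2 = 5: in row 8, 5 can only go here (every other open cell in that row sees a 5).
R6C2 = 8: row 6 has {1,2,4,6,7,9}; col 2 has {1,3,4,5,6}; box has {1,6,7} → only 8 remains.
R4C2 = 9: row 4 has {1,2,6}; col 2 has {1,3,4,5,6,8}; box has {1,6,7,8} → only 9 remains.
R6C1 = 3: row 6 has {1,2,4,6,7,8,9}; col 1 has {5,6,9}; box has {1,6,7,8,9} → only 3 remains.
R6C8 = 5: row 6 has {1,2,3,4,6,7,8,9}; col 8 has {2,4,9}; box has {1,2,4,6} → only 5 remains.
R4C1 = 4: row 4 has {1,2,6,9}; col 1 has {3,5,6,9}; box has {1,3,6,7,8,9} → only 4 remains.
R5C1 = 2: row 5 has {6}; col 1 has {3,4,5,6,9}; box has {1,3,4,6,7,8,9} → only 2 remains.
R5C3 = 5: row 5 has {2,6}; col 3 has {1,6,7,8}; box has {1,2,3,4,6,7,8,9} → only 5 remains.
R9C1 = 7: row 9 has {1,4,5,9}; col 1 has {2,3,4,5,6,9}; box has {4,5,6,8,9} → only 7 remains.
R9C2 = 2: row 9 has {1,4,5,7,9}; col 2 has {1,3,4,5,6,8,9}; box has {4,5,6,7,8,9} → only 2 remains.
R9C3 = 3: row 9 has {1,2,4,5,7,9}; col 3 has {1,5,6,7,8}; box has {2,4,5,6,7,8,9} → only 3 remains.
R9C4 = 6: row 9 has {1,2,3,4,5,7,9}; col 4 has {8,9}; box has {4,5,8,9} → only 6 remains.
R9C9 = 8: row 9 has {1,2,3,4,5,6,7,9}; col 9 has {1,2,5,7}; box has {1,2,4,5,9} → only 8 remains.
R2C1 = 8: row 2 has {3,7}; col 1 has {2,3,4,5,6,7,9}; box has {1,3,5,6} → only 8 remains.
R3C2 = 7: row 3 has {5,8}; col 2 has {1,2,3,4,5,6,8,9}; box has {1,3,5,6,8} → only 7 remains.
R4C9 = 3: row 4 has {1,2,4,6,9}; col 9 has {1,2,5,7,8}; box has {1,2,4,5,6} → only 3 remains.
R5C9 = 9: row 5 has {2,5,6}; col 9 has {1,2,3,5,7,8}; box has {1,2,3,4,5,6} → only 9 remains.
R7C1 = 1: row 7 has {4,5,6,8,9}; col 1 has {2,3,4,5,6,7,8,9}; box has {2,3,4,5,6,7,8,9} → only 1 remains.
R1C9 = 4: row 1 has {1,6,9}; col 9 has {1,2,3,5,7,8,9}; box has {7,9} → only 4 remains.
R3C9 = 6: row 3 has {5,7,8}; col 9 has {1,2,3,4,5,7,8,9}; box has {4,7,9} → only 6 remains.
R4C6 = 7: row 4 has {1,2,3,4,6,9}; col 6 has {5,6,8}; box has {2,6,9} → only 7 remains.
R1C3 = 2: row 1 has {1,4,6,9}; col 3 has {1,3,5,6,7,8}; box has {1,3,5,6,7,8} → only 2 remains.
R1C6 = 3: row 1 has {1,2,4,6,9}; col 6 has {5,6,7,8}; box has {8} → only 3 remains.
R1C8 = 8: row 1 has {1,2,3,4,6,9}; col 8 has {2,4,5,9}; box has {4,6,7,9} → only 8 remains.
R2C8 = 1: row 2 has {3,7,8}; col 8 has {2,4,5,8,9}; box has {4,6,7,8,9} → only 1 remains.
R3C5 = 1: row 3 has {5,6,7,8}; col 5 has {2,4,9}; box has {3,8} → only 1 remains.
R3C8 = 3: row 3 has {1,5,6,7,8}; col 8 has {1,2,4,5,8,9}; box has {1,4,6,7,8,9} → only 3 remains.
R4C4 = 5: row 4 has {1,2,3,4,6,7,9}; col 4 has {6,8,9}; box has {2,6,7,9} → only 5 remains.
R4C5 = 8: row 4 has {1,2,3,4,5,6,7,9}; col 5 has {1,2,4,9}; box has {2,5,6,7,9} → only 8 remains.
R5C5 = 3: row 5 has {2,5,6,9}; col 5 has {1,2,4,8,9}; box has {2,5,6,7,8,9} → only 3 remains.
R5C8 = 7: row 5 has {2,3,5,6,9}; col 8 has {1,2,3,4,5,8,9}; box has {1,2,3,4,5,6,9} → only 7 remains.
R7C5 = 7: row 7 has {1,4,5,6,8,9}; col 5 has {1,2,3,4,8,9}; box has {4,5,6,8,9} → only 7 remains.
R7C6 = 2: row 7 has {1,4,5,6,7,8,9}; col 6 has {3,5,6,7,8}; box has {4,5,6,7,8,9} → only 2 remains.
R7C7 = 3: row 7 has {1,2,4,5,6,7,8,9}; col 7 has {1,4,6,9}; box has {1,2,4,5,8,9} → only 3 remains.
R8C6 = 1: row 8 has {2,4,5,8,9}; col 6 has {2,3,5,6,7,8}; box has {2,4,5,6,7,8,9} → only 1 remains.
R8C7 = 7: row 8 has {1,2,4,5,8,9}; col 7 has {1,3,4,6,9}; box has {1,2,3,4,5,8,9} → only 7 remains.
R8C8 = 6: row 8 has {1,2,4,5,7,8,9}; col 8 has {1,2,3,4,5,7,8,9}; box has {1,2,3,4,5,7,8,9} → only 6 remains.
R1C4 = 7: row 1 has {1,2,3,4,6,8,9}; col 4 has {5,6,8,9}; box has {1,3,8} → only 7 remains.
R1C5 = 5: row 1 has {1,2,3,4,6,7,8,9}; col 5 has {1,2,3,4,7,8,9}; box has {1,3,7,8} → only 5 remains.
R2C5 = 6: row 2 has {1,3,7,8}; col 5 has {1,2,3,4,5,7,8,9}; box has {1,3,5,7,8} → only 6 remains.
R3C7 = 2: row 3 has {1,3,5,6,7,8}; col 7 has {1,3,4,6,7,9}; box has {1,3,4,6,7,8,9} → only 2 remains.
R5C6 = 4: row 5 has {2,3,5,6,7,9}; col 6 has {1,2,3,5,6,7,8}; box has {2,3,5,6,7,8,9} → only 4 remains.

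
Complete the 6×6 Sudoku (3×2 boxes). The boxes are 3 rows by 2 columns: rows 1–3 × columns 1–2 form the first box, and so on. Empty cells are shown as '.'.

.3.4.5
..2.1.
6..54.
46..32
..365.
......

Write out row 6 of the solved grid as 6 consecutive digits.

r2c1 = 5 (sole candidate).
r2c2 = 4 (sole candidate).
r2c4 = 3 (sole candidate).
r2c6 = 6 (sole candidate).
r3c3 = 1 (sole candidate).
r3c6 = 3 (sole candidate).
r4c3 = 5 (sole candidate).
r4c4 = 1 (sole candidate).
r6c3 = 4: row 6 has {}; col 3 has {1,2,3,5}; box has {1,3,5,6} → only 4 remains.
r6c4 = 2: row 6 has {4}; col 4 has {1,3,4,5,6}; box has {1,3,4,5,6} → only 2 remains.
r6c5 = 6: row 6 has {2,4}; col 5 has {1,3,4,5}; box has {2,3,5} → only 6 remains.
r6c6 = 1: row 6 has {2,4,6}; col 6 has {2,3,5,6}; box has {2,3,5,6} → only 1 remains.
r1c3 = 6 (sole candidate).
r1c5 = 2 (sole candidate).
r3c2 = 2 (sole candidate).
r5c2 = 1 (sole candidate).
r5c6 = 4 (sole candidate).
r6c1 = 3: row 6 has {1,2,4,6}; col 1 has {4,5,6}; box has {1,4,6} → only 3 remains.
r6c2 = 5: row 6 has {1,2,3,4,6}; col 2 has {1,2,3,4,6}; box has {1,3,4,6} → only 5 remains.

354261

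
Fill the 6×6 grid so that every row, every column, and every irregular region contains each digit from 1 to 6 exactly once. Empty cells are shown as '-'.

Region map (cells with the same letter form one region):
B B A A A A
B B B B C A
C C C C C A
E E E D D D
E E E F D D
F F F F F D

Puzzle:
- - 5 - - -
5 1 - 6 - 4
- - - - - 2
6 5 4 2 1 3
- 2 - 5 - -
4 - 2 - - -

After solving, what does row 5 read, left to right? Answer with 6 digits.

r2c3 = 3: row 2 has {1,4,5,6}; col 3 has {2,4,5}; region has {1,5,6} → only 3 remains.
r2c5 = 2: row 2 has {1,3,4,5,6}; col 5 has {1}; region has {} → only 2 remains.
r5c3 = 1: row 5 has {2,5}; col 3 has {2,3,4,5}; region has {2,4,5,6} → only 1 remains.
r5c6 = 6: row 5 has {1,2,5}; col 6 has {2,3,4}; region has {1,2,3} → only 6 remains.
r6c6 = 5: row 6 has {2,4}; col 6 has {2,3,4,6}; region has {1,2,3,6} → only 5 remains.
r1c1 = 2: row 1 has {5}; col 1 has {4,5,6}; region has {1,3,5,6} → only 2 remains.
r1c2 = 4: row 1 has {2,5}; col 2 has {1,2,5}; region has {1,2,3,5,6} → only 4 remains.
r1c6 = 1: row 1 has {2,4,5}; col 6 has {2,3,4,5,6}; region has {2,4,5} → only 1 remains.
r3c3 = 6: row 3 has {2}; col 3 has {1,2,3,4,5}; region has {2} → only 6 remains.
r5c1 = 3: row 5 has {1,2,5,6}; col 1 has {2,4,5,6}; region has {1,2,4,5,6} → only 3 remains.
r5c5 = 4: row 5 has {1,2,3,5,6}; col 5 has {1,2}; region has {1,2,3,5,6} → only 4 remains.

321546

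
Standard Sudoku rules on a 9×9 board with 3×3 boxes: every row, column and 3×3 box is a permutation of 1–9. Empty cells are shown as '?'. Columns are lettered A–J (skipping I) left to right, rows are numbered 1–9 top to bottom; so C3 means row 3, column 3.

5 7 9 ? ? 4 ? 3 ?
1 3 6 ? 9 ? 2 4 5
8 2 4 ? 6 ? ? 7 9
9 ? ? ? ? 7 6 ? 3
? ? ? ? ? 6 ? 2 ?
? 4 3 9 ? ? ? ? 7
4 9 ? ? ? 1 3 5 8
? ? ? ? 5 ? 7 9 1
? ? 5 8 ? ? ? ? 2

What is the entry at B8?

J1 = 6: row 1 has {3,4,5,7,9}; col 9 has {1,2,3,5,7,8,9}; box has {2,3,4,5,7,9} → only 6 remains.
D2 = 7: row 2 has {1,2,3,4,5,6,9}; col 4 has {8,9}; box has {4,6,9} → only 7 remains.
F2 = 8: row 2 has {1,2,3,4,5,6,7,9}; col 6 has {1,4,6,7}; box has {4,6,7,9} → only 8 remains.
G3 = 1: row 3 has {2,4,6,7,8,9}; col 7 has {2,3,6,7}; box has {2,3,4,5,6,7,9} → only 1 remains.
A5 = 7: row 5 has {2,6}; col 1 has {1,4,5,8,9}; box has {3,4,9} → only 7 remains.
J5 = 4: row 5 has {2,6,7}; col 9 has {1,2,3,5,6,7,8,9}; box has {2,3,6,7} → only 4 remains.
G9 = 4: row 9 has {2,5,8}; col 7 has {1,2,3,6,7}; box has {1,2,3,5,7,8,9} → only 4 remains.
H9 = 6: row 9 has {2,4,5,8}; col 8 has {2,3,4,5,7,9}; box has {1,2,3,4,5,7,8,9} → only 6 remains.
G1 = 8: row 1 has {3,4,5,6,7,9}; col 7 has {1,2,3,4,6,7}; box has {1,2,3,4,5,6,7,9} → only 8 remains.
G6 = 5: row 6 has {3,4,7,9}; col 7 has {1,2,3,4,6,7,8}; box has {2,3,4,6,7} → only 5 remains.
A9 = 3: row 9 has {2,4,5,6,8}; col 1 has {1,4,5,7,8,9}; box has {4,5,9} → only 3 remains.
B9 = 1: row 9 has {2,3,4,5,6,8}; col 2 has {2,3,4,7,9}; box has {3,4,5,9} → only 1 remains.
E9 = 7: row 9 has {1,2,3,4,5,6,8}; col 5 has {5,6,9}; box has {1,5,8} → only 7 remains.
F9 = 9: row 9 has {1,2,3,4,5,6,7,8}; col 6 has {1,4,6,7,8}; box has {1,5,7,8} → only 9 remains.
G5 = 9: row 5 has {2,4,6,7}; col 7 has {1,2,3,4,5,6,7,8}; box has {2,3,4,5,6,7} → only 9 remains.
F6 = 2: row 6 has {3,4,5,7,9}; col 6 has {1,4,6,7,8,9}; box has {6,7,9} → only 2 remains.
E7 = 2: row 7 has {1,3,4,5,8,9}; col 5 has {5,6,7,9}; box has {1,5,7,8,9} → only 2 remains.
F8 = 3: row 8 has {1,5,7,9}; col 6 has {1,2,4,6,7,8,9}; box has {1,2,5,7,8,9} → only 3 remains.
E1 = 1: row 1 has {3,4,5,6,7,8,9}; col 5 has {2,5,6,7,9}; box has {4,6,7,8,9} → only 1 remains.
F3 = 5: row 3 has {1,2,4,6,7,8,9}; col 6 has {1,2,3,4,6,7,8,9}; box has {1,4,6,7,8,9} → only 5 remains.
A6 = 6: row 6 has {2,3,4,5,7,9}; col 1 has {1,3,4,5,7,8,9}; box has {3,4,7,9} → only 6 remains.
E6 = 8: row 6 has {2,3,4,5,6,7,9}; col 5 has {1,2,5,6,7,9}; box has {2,6,7,9} → only 8 remains.
H6 = 1: row 6 has {2,3,4,5,6,7,8,9}; col 8 has {2,3,4,5,6,7,9}; box has {2,3,4,5,6,7,9} → only 1 remains.
C7 = 7: row 7 has {1,2,3,4,5,8,9}; col 3 has {3,4,5,6,9}; box has {1,3,4,5,9} → only 7 remains.
D7 = 6: row 7 has {1,2,3,4,5,7,8,9}; col 4 has {7,8,9}; box has {1,2,3,5,7,8,9} → only 6 remains.
A8 = 2: row 8 has {1,3,5,7,9}; col 1 has {1,3,4,5,6,7,8,9}; box has {1,3,4,5,7,9} → only 2 remains.
C8 = 8: row 8 has {1,2,3,5,7,9}; col 3 has {3,4,5,6,7,9}; box has {1,2,3,4,5,7,9} → only 8 remains.
D8 = 4: row 8 has {1,2,3,5,7,8,9}; col 4 has {6,7,8,9}; box has {1,2,3,5,6,7,8,9} → only 4 remains.
D1 = 2: row 1 has {1,3,4,5,6,7,8,9}; col 4 has {4,6,7,8,9}; box has {1,4,5,6,7,8,9} → only 2 remains.
D3 = 3: row 3 has {1,2,4,5,6,7,8,9}; col 4 has {2,4,6,7,8,9}; box has {1,2,4,5,6,7,8,9} → only 3 remains.
E4 = 4: row 4 has {3,6,7,9}; col 5 has {1,2,5,6,7,8,9}; box has {2,6,7,8,9} → only 4 remains.
H4 = 8: row 4 has {3,4,6,7,9}; col 8 has {1,2,3,4,5,6,7,9}; box has {1,2,3,4,5,6,7,9} → only 8 remains.
C5 = 1: row 5 has {2,4,6,7,9}; col 3 has {3,4,5,6,7,8,9}; box has {3,4,6,7,9} → only 1 remains.
D5 = 5: row 5 has {1,2,4,6,7,9}; col 4 has {2,3,4,6,7,8,9}; box has {2,4,6,7,8,9} → only 5 remains.
E5 = 3: row 5 has {1,2,4,5,6,7,9}; col 5 has {1,2,4,5,6,7,8,9}; box has {2,4,5,6,7,8,9} → only 3 remains.
B8 = 6: row 8 has {1,2,3,4,5,7,8,9}; col 2 has {1,2,3,4,7,9}; box has {1,2,3,4,5,7,8,9} → only 6 remains.

6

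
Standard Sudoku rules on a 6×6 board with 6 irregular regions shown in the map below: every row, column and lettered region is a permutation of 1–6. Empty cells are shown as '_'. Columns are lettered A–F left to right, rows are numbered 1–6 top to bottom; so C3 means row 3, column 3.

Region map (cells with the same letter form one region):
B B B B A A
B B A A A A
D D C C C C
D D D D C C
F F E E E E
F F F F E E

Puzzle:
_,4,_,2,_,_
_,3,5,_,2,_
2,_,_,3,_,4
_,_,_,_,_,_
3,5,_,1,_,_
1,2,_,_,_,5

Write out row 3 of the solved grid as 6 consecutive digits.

216354

A2 = 6 (sole candidate).
D2 = 4 (sole candidate).
F2 = 1 (sole candidate).
D6 = 6 (sole candidate).
A1 = 5 (sole candidate).
C1 = 1 (sole candidate).
C3 = 6: row 3 has {2,3,4}; col 3 has {1,5}; region has {3,4} → only 6 remains.
A4 = 4 (sole candidate).
C4 = 3 (sole candidate).
D4 = 5 (sole candidate).
E4 = 1 (sole candidate).
F4 = 2 (sole candidate).
F5 = 6 (sole candidate).
C6 = 4 (sole candidate).
E6 = 3 (sole candidate).
E1 = 6 (sole candidate).
F1 = 3 (sole candidate).
B3 = 1: row 3 has {2,3,4,6}; col 2 has {2,3,4,5}; region has {2,3,4,5} → only 1 remains.
E3 = 5: row 3 has {1,2,3,4,6}; col 5 has {1,2,3,6}; region has {1,2,3,4,6} → only 5 remains.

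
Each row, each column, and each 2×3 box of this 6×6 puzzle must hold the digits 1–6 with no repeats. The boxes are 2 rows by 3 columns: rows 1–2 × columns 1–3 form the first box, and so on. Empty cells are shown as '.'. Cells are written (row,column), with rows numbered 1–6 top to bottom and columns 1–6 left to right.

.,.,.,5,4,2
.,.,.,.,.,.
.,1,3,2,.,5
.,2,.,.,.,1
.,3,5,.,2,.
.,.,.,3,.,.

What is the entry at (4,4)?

(1,2) = 6 (sole candidate).
(1,3) = 1 (sole candidate).
(3,5) = 6 (sole candidate).
(4,4) = 4: row 4 has {1,2}; col 4 has {2,3,5}; box has {1,2,5,6} → only 4 remains.

4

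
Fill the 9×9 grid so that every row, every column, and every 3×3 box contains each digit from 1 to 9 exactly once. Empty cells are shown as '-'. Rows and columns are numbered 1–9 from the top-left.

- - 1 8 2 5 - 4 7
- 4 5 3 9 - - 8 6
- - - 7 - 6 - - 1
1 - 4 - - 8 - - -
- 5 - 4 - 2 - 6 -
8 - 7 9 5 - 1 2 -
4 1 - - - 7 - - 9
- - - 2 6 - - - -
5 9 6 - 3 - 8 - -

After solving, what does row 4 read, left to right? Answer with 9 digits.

row 2, column 6 = 1: row 2 has {3,4,5,6,8,9}; col 6 has {2,5,6,7,8}; box has {2,3,5,6,7,8,9} → only 1 remains.
row 2, column 7 = 2: row 2 has {1,3,4,5,6,8,9}; col 7 has {1,8}; box has {1,4,6,7,8} → only 2 remains.
row 3, column 5 = 4: row 3 has {1,6,7}; col 5 has {2,3,5,6,9}; box has {1,2,3,5,6,7,8,9} → only 4 remains.
row 4, column 4 = 6: row 4 has {1,4,8}; col 4 has {2,3,4,7,8,9}; box has {2,4,5,8,9} → only 6 remains.
row 4, column 5 = 7: row 4 has {1,4,6,8}; col 5 has {2,3,4,5,6,9}; box has {2,4,5,6,8,9} → only 7 remains.
row 5, column 5 = 1: row 5 has {2,4,5,6}; col 5 has {2,3,4,5,6,7,9}; box has {2,4,5,6,7,8,9} → only 1 remains.
row 6, column 6 = 3: row 6 has {1,2,5,7,8,9}; col 6 has {1,2,5,6,7,8}; box has {1,2,4,5,6,7,8,9} → only 3 remains.
row 6, column 9 = 4: row 6 has {1,2,3,5,7,8,9}; col 9 has {1,6,7,9}; box has {1,2,6} → only 4 remains.
row 7, column 4 = 5: row 7 has {1,4,7,9}; col 4 has {2,3,4,6,7,8,9}; box has {2,3,6,7} → only 5 remains.
row 7, column 5 = 8: row 7 has {1,4,5,7,9}; col 5 has {1,2,3,4,5,6,7,9}; box has {2,3,5,6,7} → only 8 remains.
row 7, column 8 = 3: row 7 has {1,4,5,7,8,9}; col 8 has {2,4,6,8}; box has {8,9} → only 3 remains.
row 8, column 9 = 5: row 8 has {2,6}; col 9 has {1,4,6,7,9}; box has {3,8,9} → only 5 remains.
row 9, column 4 = 1: row 9 has {3,5,6,8,9}; col 4 has {2,3,4,5,6,7,8,9}; box has {2,3,5,6,7,8} → only 1 remains.
row 9, column 6 = 4: row 9 has {1,3,5,6,8,9}; col 6 has {1,2,3,5,6,7,8}; box has {1,2,3,5,6,7,8} → only 4 remains.
row 9, column 8 = 7: row 9 has {1,3,4,5,6,8,9}; col 8 has {2,3,4,6,8}; box has {3,5,8,9} → only 7 remains.
row 9, column 9 = 2: row 9 has {1,3,4,5,6,7,8,9}; col 9 has {1,4,5,6,7,9}; box has {3,5,7,8,9} → only 2 remains.
row 2, column 1 = 7: row 2 has {1,2,3,4,5,6,8,9}; col 1 has {1,4,5,8}; box has {1,4,5} → only 7 remains.
row 4, column 9 = 3: row 4 has {1,4,6,7,8}; col 9 has {1,2,4,5,6,7,9}; box has {1,2,4,6} → only 3 remains.
row 5, column 9 = 8: row 5 has {1,2,4,5,6}; col 9 has {1,2,3,4,5,6,7,9}; box has {1,2,3,4,6} → only 8 remains.
row 6, column 2 = 6: row 6 has {1,2,3,4,5,7,8,9}; col 2 has {1,4,5,9}; box has {1,4,5,7,8} → only 6 remains.
row 7, column 3 = 2: row 7 has {1,3,4,5,7,8,9}; col 3 has {1,4,5,6,7}; box has {1,4,5,6,9} → only 2 remains.
row 7, column 7 = 6: row 7 has {1,2,3,4,5,7,8,9}; col 7 has {1,2,8}; box has {2,3,5,7,8,9} → only 6 remains.
row 8, column 1 = 3: row 8 has {2,5,6}; col 1 has {1,4,5,7,8}; box has {1,2,4,5,6,9} → only 3 remains.
row 8, column 3 = 8: row 8 has {2,3,5,6}; col 3 has {1,2,4,5,6,7}; box has {1,2,3,4,5,6,9} → only 8 remains.
row 8, column 6 = 9: row 8 has {2,3,5,6,8}; col 6 has {1,2,3,4,5,6,7,8}; box has {1,2,3,4,5,6,7,8} → only 9 remains.
row 8, column 7 = 4: row 8 has {2,3,5,6,8,9}; col 7 has {1,2,6,8}; box has {2,3,5,6,7,8,9} → only 4 remains.
row 8, column 8 = 1: row 8 has {2,3,4,5,6,8,9}; col 8 has {2,3,4,6,7,8}; box has {2,3,4,5,6,7,8,9} → only 1 remains.
row 1, column 2 = 3: row 1 has {1,2,4,5,7,8}; col 2 has {1,4,5,6,9}; box has {1,4,5,7} → only 3 remains.
row 1, column 7 = 9: row 1 has {1,2,3,4,5,7,8}; col 7 has {1,2,4,6,8}; box has {1,2,4,6,7,8} → only 9 remains.
row 3, column 3 = 9: row 3 has {1,4,6,7}; col 3 has {1,2,4,5,6,7,8}; box has {1,3,4,5,7} → only 9 remains.
row 3, column 8 = 5: row 3 has {1,4,6,7,9}; col 8 has {1,2,3,4,6,7,8}; box has {1,2,4,6,7,8,9} → only 5 remains.
row 4, column 2 = 2: row 4 has {1,3,4,6,7,8}; col 2 has {1,3,4,5,6,9}; box has {1,4,5,6,7,8} → only 2 remains.
row 4, column 7 = 5: row 4 has {1,2,3,4,6,7,8}; col 7 has {1,2,4,6,8,9}; box has {1,2,3,4,6,8} → only 5 remains.
row 4, column 8 = 9: row 4 has {1,2,3,4,5,6,7,8}; col 8 has {1,2,3,4,5,6,7,8}; box has {1,2,3,4,5,6,8} → only 9 remains.

124678593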